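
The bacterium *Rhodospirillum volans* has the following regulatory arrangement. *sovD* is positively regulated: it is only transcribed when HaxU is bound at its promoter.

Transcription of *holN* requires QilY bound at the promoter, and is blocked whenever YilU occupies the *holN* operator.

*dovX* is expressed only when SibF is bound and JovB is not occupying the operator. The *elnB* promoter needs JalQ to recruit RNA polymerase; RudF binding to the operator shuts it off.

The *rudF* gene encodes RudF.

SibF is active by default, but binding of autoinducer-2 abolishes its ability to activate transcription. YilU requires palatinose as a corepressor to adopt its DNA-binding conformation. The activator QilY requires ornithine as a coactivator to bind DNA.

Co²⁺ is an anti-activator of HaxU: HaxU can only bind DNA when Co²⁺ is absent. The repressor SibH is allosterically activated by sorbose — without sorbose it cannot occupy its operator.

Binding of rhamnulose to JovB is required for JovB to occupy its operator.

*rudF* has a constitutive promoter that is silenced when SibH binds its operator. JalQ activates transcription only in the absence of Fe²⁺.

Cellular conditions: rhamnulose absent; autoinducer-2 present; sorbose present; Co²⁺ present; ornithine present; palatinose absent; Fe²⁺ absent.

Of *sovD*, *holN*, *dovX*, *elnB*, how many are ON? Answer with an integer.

Co²⁺ is present, so HaxU is inactive.
Required activator HaxU is absent, so *sovD* is not transcribed.
→ *sovD* is OFF.
Palatinose is absent, so YilU is inactive.
Ornithine is present, so QilY is active.
No repressor is bound and QilY is active, so *holN* is transcribed.
→ *holN* is ON.
Autoinducer-2 is present, so SibF is inactive.
Rhamnulose is absent, so JovB is inactive.
Required activator SibF is absent, so *dovX* is not transcribed.
→ *dovX* is OFF.
Fe²⁺ is absent, so JalQ is active.
Sorbose is present, so SibH is active.
With repressor SibH bound, *rudF* is not transcribed.
So RudF is not produced.
No repressor is bound and JalQ is active, so *elnB* is transcribed.
→ *elnB* is ON.
2 of the 4 genes are transcribed.

2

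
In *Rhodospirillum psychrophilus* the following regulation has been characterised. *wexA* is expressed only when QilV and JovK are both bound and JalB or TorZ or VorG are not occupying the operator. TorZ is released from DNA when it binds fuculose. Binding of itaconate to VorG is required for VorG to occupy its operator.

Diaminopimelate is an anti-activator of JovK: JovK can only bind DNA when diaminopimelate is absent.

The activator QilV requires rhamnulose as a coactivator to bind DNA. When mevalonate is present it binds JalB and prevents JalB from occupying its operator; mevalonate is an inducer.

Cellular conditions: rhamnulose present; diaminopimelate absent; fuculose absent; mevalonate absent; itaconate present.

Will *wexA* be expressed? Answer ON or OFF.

Rhamnulose is present, so QilV is active.
Diaminopimelate is absent, so JovK is active.
Mevalonate is absent, so JalB is active.
Fuculose is absent, so TorZ is active.
Itaconate is present, so VorG is active.
With repressor JalB bound, *wexA* is not transcribed.

OFF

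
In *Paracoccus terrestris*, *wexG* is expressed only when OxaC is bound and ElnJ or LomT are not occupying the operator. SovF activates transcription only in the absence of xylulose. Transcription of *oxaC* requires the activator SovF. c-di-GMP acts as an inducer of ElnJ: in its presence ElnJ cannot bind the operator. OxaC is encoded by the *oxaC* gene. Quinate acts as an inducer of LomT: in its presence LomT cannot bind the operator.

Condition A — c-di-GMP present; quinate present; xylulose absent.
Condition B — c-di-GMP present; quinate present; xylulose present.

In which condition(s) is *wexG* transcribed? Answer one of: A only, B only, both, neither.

A only

Condition A:
c-di-GMP is present, so ElnJ is inactive.
Quinate is present, so LomT is inactive.
Xylulose is absent, so SovF is active.
No repressor is bound and SovF is active, so *oxaC* is transcribed.
So OxaC is produced and active.
No repressor is bound and OxaC is active, so *wexG* is transcribed.
→ *wexG* is ON in A.
Condition B:
c-di-GMP is present, so ElnJ is inactive.
Quinate is present, so LomT is inactive.
Xylulose is present, so SovF is inactive.
Required activator SovF is absent, so *oxaC* is not transcribed.
So OxaC is not produced.
Required activator OxaC is absent, so *wexG* is not transcribed.
→ *wexG* is OFF in B.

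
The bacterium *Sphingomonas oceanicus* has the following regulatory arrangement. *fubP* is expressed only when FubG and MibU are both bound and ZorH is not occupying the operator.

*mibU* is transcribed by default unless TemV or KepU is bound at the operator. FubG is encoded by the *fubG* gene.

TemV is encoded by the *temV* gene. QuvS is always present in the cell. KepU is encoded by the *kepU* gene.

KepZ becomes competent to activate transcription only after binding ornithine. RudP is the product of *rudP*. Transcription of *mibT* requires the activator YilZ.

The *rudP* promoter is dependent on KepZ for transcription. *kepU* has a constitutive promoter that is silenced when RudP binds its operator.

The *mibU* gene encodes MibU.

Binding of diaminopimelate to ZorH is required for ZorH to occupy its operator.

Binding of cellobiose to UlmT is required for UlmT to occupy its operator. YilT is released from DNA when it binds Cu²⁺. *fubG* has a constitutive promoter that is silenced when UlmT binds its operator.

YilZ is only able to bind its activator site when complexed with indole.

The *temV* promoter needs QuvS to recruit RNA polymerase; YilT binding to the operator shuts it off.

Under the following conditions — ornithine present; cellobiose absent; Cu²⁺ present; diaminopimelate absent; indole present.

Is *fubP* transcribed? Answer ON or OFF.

Cellobiose is absent, so UlmT is inactive.
With no repressor bound, *fubG* is transcribed.
So FubG is produced and active.
Diaminopimelate is absent, so ZorH is inactive.
QuvS is produced constitutively and is active.
Cu²⁺ is present, so YilT is inactive.
No repressor is bound and QuvS is active, so *temV* is transcribed.
So TemV is produced and active.
Ornithine is present, so KepZ is active.
No repressor is bound and KepZ is active, so *rudP* is transcribed.
So RudP is produced and active.
With repressor RudP bound, *kepU* is not transcribed.
So KepU is not produced.
With repressor TemV bound, *mibU* is not transcribed.
So MibU is not produced.
Required activator MibU is absent, so *fubP* is not transcribed.

OFF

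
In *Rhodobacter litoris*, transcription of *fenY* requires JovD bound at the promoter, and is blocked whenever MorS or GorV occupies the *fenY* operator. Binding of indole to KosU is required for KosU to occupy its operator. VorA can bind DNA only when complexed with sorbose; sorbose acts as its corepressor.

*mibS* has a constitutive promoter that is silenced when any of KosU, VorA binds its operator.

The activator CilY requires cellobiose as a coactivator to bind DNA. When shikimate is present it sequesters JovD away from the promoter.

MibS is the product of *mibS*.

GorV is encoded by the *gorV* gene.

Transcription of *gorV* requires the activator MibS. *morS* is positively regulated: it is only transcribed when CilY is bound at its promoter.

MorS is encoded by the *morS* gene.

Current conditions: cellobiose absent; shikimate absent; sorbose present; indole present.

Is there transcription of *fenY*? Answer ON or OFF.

ON

Cellobiose is absent, so CilY is inactive.
Required activator CilY is absent, so *morS* is not transcribed.
So MorS is not produced.
Indole is present, so KosU is active.
Sorbose is present, so VorA is active.
With repressor KosU bound, *mibS* is not transcribed.
So MibS is not produced.
Required activator MibS is absent, so *gorV* is not transcribed.
So GorV is not produced.
Shikimate is absent, so JovD is active.
No repressor is bound and JovD is active, so *fenY* is transcribed.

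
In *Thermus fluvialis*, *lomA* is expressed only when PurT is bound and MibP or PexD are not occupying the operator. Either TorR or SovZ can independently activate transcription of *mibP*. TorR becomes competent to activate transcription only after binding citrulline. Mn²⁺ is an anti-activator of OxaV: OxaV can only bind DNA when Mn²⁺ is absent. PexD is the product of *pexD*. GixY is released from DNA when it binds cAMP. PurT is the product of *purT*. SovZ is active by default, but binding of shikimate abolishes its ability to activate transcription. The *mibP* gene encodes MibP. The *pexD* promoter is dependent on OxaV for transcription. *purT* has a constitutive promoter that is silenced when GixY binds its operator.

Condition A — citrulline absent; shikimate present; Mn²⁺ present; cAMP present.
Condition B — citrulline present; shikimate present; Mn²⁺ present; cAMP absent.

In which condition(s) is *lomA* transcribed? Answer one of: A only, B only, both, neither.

Condition A:
Citrulline is absent, so TorR is inactive.
Shikimate is present, so SovZ is inactive.
No activator is available at the *mibP* promoter, so *mibP* is not transcribed.
So MibP is not produced.
Mn²⁺ is present, so OxaV is inactive.
Required activator OxaV is absent, so *pexD* is not transcribed.
So PexD is not produced.
cAMP is present, so GixY is inactive.
With no repressor bound, *purT* is transcribed.
So PurT is produced and active.
No repressor is bound and PurT is active, so *lomA* is transcribed.
→ *lomA* is ON in A.
Condition B:
Citrulline is present, so TorR is active.
Shikimate is present, so SovZ is inactive.
Activator TorR is present, so *mibP* is transcribed.
So MibP is produced and active.
Mn²⁺ is present, so OxaV is inactive.
Required activator OxaV is absent, so *pexD* is not transcribed.
So PexD is not produced.
cAMP is absent, so GixY is active.
With repressor GixY bound, *purT* is not transcribed.
So PurT is not produced.
With repressor MibP bound, *lomA* is not transcribed.
→ *lomA* is OFF in B.

A only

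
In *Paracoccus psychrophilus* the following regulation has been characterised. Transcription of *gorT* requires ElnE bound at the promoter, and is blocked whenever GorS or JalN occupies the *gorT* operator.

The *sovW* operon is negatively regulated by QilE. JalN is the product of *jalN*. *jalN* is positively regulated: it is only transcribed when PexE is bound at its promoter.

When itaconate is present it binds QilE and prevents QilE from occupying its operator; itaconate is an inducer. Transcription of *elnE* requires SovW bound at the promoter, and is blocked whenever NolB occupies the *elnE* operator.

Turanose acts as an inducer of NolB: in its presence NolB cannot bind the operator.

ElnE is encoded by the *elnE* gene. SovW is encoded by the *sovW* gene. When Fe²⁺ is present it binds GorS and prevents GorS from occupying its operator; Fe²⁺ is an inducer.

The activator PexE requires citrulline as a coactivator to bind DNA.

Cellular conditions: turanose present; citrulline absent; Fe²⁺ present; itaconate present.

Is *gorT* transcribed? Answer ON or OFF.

Itaconate is present, so QilE is inactive.
With no repressor bound, *sovW* is transcribed.
So SovW is produced and active.
Turanose is present, so NolB is inactive.
No repressor is bound and SovW is active, so *elnE* is transcribed.
So ElnE is produced and active.
Fe²⁺ is present, so GorS is inactive.
Citrulline is absent, so PexE is inactive.
Required activator PexE is absent, so *jalN* is not transcribed.
So JalN is not produced.
No repressor is bound and ElnE is active, so *gorT* is transcribed.

ON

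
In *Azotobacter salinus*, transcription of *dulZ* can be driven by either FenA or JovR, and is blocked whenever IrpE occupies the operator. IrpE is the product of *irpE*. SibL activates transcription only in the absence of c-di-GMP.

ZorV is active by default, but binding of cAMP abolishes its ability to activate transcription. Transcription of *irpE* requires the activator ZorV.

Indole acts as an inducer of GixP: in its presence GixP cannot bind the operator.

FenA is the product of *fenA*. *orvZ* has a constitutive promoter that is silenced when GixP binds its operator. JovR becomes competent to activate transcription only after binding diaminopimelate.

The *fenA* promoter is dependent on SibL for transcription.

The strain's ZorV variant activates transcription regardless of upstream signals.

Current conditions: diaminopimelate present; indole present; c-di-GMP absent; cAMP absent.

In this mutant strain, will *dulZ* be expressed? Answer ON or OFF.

ZorV is constitutively active in this strain.
No repressor is bound and ZorV is active, so *irpE* is transcribed.
So IrpE is produced and active.
c-di-GMP is absent, so SibL is active.
No repressor is bound and SibL is active, so *fenA* is transcribed.
So FenA is produced and active.
Diaminopimelate is present, so JovR is active.
With repressor IrpE bound, *dulZ* is not transcribed.

OFF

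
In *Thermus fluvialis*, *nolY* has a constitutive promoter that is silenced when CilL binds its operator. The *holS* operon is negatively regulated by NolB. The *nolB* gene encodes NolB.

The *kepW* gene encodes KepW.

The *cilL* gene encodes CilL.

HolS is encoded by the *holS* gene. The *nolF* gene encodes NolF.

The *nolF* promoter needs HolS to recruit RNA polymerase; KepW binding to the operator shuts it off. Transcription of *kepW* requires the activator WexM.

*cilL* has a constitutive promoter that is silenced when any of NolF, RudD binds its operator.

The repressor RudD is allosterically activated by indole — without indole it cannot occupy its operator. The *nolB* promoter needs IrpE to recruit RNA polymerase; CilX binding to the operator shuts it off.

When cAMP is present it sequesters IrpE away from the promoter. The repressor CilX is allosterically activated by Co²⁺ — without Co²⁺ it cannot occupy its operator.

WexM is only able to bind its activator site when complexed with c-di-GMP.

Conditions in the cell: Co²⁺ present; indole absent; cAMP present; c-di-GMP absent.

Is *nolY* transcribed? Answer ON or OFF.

cAMP is present, so IrpE is inactive.
Co²⁺ is present, so CilX is active.
With repressor CilX bound, *nolB* is not transcribed.
So NolB is not produced.
With no repressor bound, *holS* is transcribed.
So HolS is produced and active.
c-di-GMP is absent, so WexM is inactive.
Required activator WexM is absent, so *kepW* is not transcribed.
So KepW is not produced.
No repressor is bound and HolS is active, so *nolF* is transcribed.
So NolF is produced and active.
Indole is absent, so RudD is inactive.
With repressor NolF bound, *cilL* is not transcribed.
So CilL is not produced.
With no repressor bound, *nolY* is transcribed.

ON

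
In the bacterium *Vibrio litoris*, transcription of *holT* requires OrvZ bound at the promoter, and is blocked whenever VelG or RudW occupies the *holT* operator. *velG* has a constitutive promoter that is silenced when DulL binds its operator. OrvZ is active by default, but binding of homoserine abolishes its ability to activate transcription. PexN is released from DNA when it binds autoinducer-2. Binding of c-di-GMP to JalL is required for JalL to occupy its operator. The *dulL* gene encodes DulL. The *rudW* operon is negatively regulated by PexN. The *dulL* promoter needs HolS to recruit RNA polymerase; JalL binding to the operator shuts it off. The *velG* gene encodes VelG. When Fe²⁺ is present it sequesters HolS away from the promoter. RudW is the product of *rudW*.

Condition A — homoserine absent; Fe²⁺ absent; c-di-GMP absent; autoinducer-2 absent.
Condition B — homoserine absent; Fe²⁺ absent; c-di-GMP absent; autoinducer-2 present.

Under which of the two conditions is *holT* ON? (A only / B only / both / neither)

A only

Condition A:
Homoserine is absent, so OrvZ is active.
Fe²⁺ is absent, so HolS is active.
c-di-GMP is absent, so JalL is inactive.
No repressor is bound and HolS is active, so *dulL* is transcribed.
So DulL is produced and active.
With repressor DulL bound, *velG* is not transcribed.
So VelG is not produced.
Autoinducer-2 is absent, so PexN is active.
With repressor PexN bound, *rudW* is not transcribed.
So RudW is not produced.
No repressor is bound and OrvZ is active, so *holT* is transcribed.
→ *holT* is ON in A.
Condition B:
Homoserine is absent, so OrvZ is active.
Fe²⁺ is absent, so HolS is active.
c-di-GMP is absent, so JalL is inactive.
No repressor is bound and HolS is active, so *dulL* is transcribed.
So DulL is produced and active.
With repressor DulL bound, *velG* is not transcribed.
So VelG is not produced.
Autoinducer-2 is present, so PexN is inactive.
With no repressor bound, *rudW* is transcribed.
So RudW is produced and active.
With repressor RudW bound, *holT* is not transcribed.
→ *holT* is OFF in B.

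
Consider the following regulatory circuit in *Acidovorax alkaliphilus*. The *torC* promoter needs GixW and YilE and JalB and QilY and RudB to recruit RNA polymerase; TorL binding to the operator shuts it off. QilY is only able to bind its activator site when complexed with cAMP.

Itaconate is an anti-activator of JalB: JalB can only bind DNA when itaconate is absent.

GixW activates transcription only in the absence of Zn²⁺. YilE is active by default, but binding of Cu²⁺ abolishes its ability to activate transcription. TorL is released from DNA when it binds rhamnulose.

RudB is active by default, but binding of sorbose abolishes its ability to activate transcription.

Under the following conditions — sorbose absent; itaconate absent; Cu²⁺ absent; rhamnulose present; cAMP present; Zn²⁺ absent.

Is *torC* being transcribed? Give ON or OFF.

Rhamnulose is present, so TorL is inactive.
Zn²⁺ is absent, so GixW is active.
Cu²⁺ is absent, so YilE is active.
Itaconate is absent, so JalB is active.
cAMP is present, so QilY is active.
Sorbose is absent, so RudB is active.
No repressor is bound and GixW and YilE and JalB and QilY and RudB are active, so *torC* is transcribed.

ON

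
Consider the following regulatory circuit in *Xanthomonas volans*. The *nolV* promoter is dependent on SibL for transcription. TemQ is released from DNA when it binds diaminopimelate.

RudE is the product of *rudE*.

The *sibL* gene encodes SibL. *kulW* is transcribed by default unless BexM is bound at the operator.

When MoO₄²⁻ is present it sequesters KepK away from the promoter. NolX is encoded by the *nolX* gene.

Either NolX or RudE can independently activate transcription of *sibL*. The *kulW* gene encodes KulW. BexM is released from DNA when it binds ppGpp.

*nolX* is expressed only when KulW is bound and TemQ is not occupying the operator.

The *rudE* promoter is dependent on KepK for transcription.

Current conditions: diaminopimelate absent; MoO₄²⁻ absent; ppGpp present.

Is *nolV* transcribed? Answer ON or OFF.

ppGpp is present, so BexM is inactive.
With no repressor bound, *kulW* is transcribed.
So KulW is produced and active.
Diaminopimelate is absent, so TemQ is active.
With repressor TemQ bound, *nolX* is not transcribed.
So NolX is not produced.
MoO₄²⁻ is absent, so KepK is active.
No repressor is bound and KepK is active, so *rudE* is transcribed.
So RudE is produced and active.
Activator RudE is present, so *sibL* is transcribed.
So SibL is produced and active.
No repressor is bound and SibL is active, so *nolV* is transcribed.

ON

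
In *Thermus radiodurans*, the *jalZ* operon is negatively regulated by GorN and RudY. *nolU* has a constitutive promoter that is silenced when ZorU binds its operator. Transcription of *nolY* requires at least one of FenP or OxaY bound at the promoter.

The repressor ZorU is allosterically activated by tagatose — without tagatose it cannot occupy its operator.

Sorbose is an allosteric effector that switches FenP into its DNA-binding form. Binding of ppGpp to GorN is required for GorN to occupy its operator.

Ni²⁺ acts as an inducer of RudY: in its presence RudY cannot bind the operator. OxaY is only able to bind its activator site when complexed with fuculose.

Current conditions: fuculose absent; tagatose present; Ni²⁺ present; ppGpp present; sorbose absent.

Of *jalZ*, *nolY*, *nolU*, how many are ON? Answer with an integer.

ppGpp is present, so GorN is active.
Ni²⁺ is present, so RudY is inactive.
With repressor GorN bound, *jalZ* is not transcribed.
→ *jalZ* is OFF.
Sorbose is absent, so FenP is inactive.
Fuculose is absent, so OxaY is inactive.
No activator is available at the *nolY* promoter, so *nolY* is not transcribed.
→ *nolY* is OFF.
Tagatose is present, so ZorU is active.
With repressor ZorU bound, *nolU* is not transcribed.
→ *nolU* is OFF.
0 of the 3 genes are transcribed.

0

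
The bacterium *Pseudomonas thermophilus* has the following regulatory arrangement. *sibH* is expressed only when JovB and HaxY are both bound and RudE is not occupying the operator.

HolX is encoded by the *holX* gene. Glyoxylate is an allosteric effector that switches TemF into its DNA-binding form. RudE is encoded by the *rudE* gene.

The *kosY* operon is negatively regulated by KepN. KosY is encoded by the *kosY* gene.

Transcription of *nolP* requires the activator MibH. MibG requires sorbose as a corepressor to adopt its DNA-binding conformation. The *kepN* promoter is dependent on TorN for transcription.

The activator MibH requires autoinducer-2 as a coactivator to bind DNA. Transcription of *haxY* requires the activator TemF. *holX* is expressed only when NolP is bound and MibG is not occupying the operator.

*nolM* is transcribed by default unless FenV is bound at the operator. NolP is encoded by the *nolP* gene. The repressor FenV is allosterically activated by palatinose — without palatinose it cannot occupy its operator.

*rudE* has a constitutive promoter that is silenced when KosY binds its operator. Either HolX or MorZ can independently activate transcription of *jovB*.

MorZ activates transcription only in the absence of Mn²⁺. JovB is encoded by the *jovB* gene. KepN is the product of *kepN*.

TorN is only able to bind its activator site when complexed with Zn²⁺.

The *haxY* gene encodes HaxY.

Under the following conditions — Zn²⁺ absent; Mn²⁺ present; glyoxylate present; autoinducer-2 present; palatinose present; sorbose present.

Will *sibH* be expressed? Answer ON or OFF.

Zn²⁺ is absent, so TorN is inactive.
Required activator TorN is absent, so *kepN* is not transcribed.
So KepN is not produced.
With no repressor bound, *kosY* is transcribed.
So KosY is produced and active.
With repressor KosY bound, *rudE* is not transcribed.
So RudE is not produced.
Sorbose is present, so MibG is active.
Autoinducer-2 is present, so MibH is active.
No repressor is bound and MibH is active, so *nolP* is transcribed.
So NolP is produced and active.
With repressor MibG bound, *holX* is not transcribed.
So HolX is not produced.
Mn²⁺ is present, so MorZ is inactive.
No activator is available at the *jovB* promoter, so *jovB* is not transcribed.
So JovB is not produced.
Glyoxylate is present, so TemF is active.
No repressor is bound and TemF is active, so *haxY* is transcribed.
So HaxY is produced and active.
Required activator JovB is absent, so *sibH* is not transcribed.

OFF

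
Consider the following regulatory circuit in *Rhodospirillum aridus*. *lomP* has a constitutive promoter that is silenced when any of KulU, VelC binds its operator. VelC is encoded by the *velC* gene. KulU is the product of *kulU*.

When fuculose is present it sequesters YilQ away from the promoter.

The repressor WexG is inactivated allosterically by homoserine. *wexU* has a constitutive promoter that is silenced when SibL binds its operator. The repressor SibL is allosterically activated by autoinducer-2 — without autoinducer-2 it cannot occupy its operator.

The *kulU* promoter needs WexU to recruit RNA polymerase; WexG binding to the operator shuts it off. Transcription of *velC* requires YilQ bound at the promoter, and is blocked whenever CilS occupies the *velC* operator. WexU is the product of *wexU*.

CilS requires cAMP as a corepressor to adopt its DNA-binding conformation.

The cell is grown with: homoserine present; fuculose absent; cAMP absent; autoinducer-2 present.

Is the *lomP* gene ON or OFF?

Autoinducer-2 is present, so SibL is active.
With repressor SibL bound, *wexU* is not transcribed.
So WexU is not produced.
Homoserine is present, so WexG is inactive.
Required activator WexU is absent, so *kulU* is not transcribed.
So KulU is not produced.
Fuculose is absent, so YilQ is active.
cAMP is absent, so CilS is inactive.
No repressor is bound and YilQ is active, so *velC* is transcribed.
So VelC is produced and active.
With repressor VelC bound, *lomP* is not transcribed.

OFF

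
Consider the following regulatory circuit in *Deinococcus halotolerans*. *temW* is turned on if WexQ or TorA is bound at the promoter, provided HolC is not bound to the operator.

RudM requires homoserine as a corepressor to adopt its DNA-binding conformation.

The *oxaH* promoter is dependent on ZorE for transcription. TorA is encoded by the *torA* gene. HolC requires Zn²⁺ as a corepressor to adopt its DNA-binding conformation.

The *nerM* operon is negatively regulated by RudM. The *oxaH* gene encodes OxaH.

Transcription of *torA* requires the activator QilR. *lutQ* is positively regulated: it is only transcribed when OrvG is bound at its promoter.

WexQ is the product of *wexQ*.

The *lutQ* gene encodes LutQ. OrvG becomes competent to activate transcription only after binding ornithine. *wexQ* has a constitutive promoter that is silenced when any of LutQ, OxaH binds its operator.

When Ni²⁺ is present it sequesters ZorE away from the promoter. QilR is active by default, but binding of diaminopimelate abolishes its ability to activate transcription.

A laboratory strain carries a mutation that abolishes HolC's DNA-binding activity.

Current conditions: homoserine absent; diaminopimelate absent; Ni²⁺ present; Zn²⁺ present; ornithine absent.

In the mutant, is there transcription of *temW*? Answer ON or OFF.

HolC is non-functional in this strain, so it has no effect.
Ornithine is absent, so OrvG is inactive.
Required activator OrvG is absent, so *lutQ* is not transcribed.
So LutQ is not produced.
Ni²⁺ is present, so ZorE is inactive.
Required activator ZorE is absent, so *oxaH* is not transcribed.
So OxaH is not produced.
With no repressor bound, *wexQ* is transcribed.
So WexQ is produced and active.
Diaminopimelate is absent, so QilR is active.
No repressor is bound and QilR is active, so *torA* is transcribed.
So TorA is produced and active.
Activator WexQ is present, so *temW* is transcribed.

ON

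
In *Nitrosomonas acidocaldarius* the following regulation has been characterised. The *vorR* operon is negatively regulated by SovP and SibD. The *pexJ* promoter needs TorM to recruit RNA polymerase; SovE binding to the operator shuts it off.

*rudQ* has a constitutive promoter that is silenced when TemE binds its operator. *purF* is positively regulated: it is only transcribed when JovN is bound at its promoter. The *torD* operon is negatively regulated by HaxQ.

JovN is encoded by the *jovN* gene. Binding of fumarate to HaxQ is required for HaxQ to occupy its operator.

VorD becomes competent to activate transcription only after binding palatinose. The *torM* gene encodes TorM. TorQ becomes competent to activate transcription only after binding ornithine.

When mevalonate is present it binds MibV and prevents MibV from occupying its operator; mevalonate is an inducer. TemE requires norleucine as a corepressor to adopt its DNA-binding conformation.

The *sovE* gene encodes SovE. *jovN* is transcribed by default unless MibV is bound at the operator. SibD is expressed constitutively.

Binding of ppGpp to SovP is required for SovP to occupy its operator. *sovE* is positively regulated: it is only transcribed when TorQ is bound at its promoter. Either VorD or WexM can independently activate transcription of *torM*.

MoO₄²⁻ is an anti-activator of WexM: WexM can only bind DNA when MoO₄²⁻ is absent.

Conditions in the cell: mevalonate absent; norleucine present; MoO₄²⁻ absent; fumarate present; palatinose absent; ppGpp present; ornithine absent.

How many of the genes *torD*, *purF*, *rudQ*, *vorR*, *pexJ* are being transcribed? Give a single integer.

Fumarate is present, so HaxQ is active.
With repressor HaxQ bound, *torD* is not transcribed.
→ *torD* is OFF.
Mevalonate is absent, so MibV is active.
With repressor MibV bound, *jovN* is not transcribed.
So JovN is not produced.
Required activator JovN is absent, so *purF* is not transcribed.
→ *purF* is OFF.
Norleucine is present, so TemE is active.
With repressor TemE bound, *rudQ* is not transcribed.
→ *rudQ* is OFF.
ppGpp is present, so SovP is active.
SibD is produced constitutively and is active.
With repressor SovP bound, *vorR* is not transcribed.
→ *vorR* is OFF.
Ornithine is absent, so TorQ is inactive.
Required activator TorQ is absent, so *sovE* is not transcribed.
So SovE is not produced.
Palatinose is absent, so VorD is inactive.
MoO₄²⁻ is absent, so WexM is active.
Activator WexM is present, so *torM* is transcribed.
So TorM is produced and active.
No repressor is bound and TorM is active, so *pexJ* is transcribed.
→ *pexJ* is ON.
1 of the 5 genes is transcribed.

1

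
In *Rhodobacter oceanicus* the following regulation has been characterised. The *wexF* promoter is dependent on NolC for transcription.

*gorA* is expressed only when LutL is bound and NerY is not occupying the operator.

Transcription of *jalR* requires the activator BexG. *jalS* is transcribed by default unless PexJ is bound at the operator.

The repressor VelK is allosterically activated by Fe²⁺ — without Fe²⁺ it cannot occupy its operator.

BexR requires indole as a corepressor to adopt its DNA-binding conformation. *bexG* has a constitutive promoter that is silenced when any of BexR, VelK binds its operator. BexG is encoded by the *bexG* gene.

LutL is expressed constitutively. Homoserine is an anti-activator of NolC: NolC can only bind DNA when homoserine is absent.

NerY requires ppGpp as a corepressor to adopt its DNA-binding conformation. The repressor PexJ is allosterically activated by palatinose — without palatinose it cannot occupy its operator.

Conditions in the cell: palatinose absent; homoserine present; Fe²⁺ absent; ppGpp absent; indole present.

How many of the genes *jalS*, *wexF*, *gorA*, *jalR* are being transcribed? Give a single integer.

2

Palatinose is absent, so PexJ is inactive.
With no repressor bound, *jalS* is transcribed.
→ *jalS* is ON.
Homoserine is present, so NolC is inactive.
Required activator NolC is absent, so *wexF* is not transcribed.
→ *wexF* is OFF.
ppGpp is absent, so NerY is inactive.
LutL is produced constitutively and is active.
No repressor is bound and LutL is active, so *gorA* is transcribed.
→ *gorA* is ON.
Indole is present, so BexR is active.
Fe²⁺ is absent, so VelK is inactive.
With repressor BexR bound, *bexG* is not transcribed.
So BexG is not produced.
Required activator BexG is absent, so *jalR* is not transcribed.
→ *jalR* is OFF.
2 of the 4 genes are transcribed.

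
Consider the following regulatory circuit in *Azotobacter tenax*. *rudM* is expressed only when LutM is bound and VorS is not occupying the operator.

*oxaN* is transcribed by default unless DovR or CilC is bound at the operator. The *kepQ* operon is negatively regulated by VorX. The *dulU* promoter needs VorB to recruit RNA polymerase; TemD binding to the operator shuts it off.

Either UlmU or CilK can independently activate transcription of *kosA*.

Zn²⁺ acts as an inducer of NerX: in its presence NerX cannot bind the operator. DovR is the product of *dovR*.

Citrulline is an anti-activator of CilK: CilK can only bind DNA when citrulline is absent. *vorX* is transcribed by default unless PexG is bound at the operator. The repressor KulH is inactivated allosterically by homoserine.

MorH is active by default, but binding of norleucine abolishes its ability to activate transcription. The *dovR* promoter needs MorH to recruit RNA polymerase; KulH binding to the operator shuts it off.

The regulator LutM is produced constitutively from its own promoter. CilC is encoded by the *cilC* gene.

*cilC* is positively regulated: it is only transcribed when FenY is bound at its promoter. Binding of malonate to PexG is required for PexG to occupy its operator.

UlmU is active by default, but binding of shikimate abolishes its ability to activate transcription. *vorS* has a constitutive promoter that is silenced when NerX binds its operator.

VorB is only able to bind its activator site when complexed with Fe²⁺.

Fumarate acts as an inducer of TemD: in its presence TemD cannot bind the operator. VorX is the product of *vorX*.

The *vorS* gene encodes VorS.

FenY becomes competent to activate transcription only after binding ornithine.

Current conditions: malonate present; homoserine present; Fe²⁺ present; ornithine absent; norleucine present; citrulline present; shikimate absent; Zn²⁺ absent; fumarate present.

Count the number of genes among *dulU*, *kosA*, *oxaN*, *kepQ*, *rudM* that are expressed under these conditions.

5

Fe²⁺ is present, so VorB is active.
Fumarate is present, so TemD is inactive.
No repressor is bound and VorB is active, so *dulU* is transcribed.
→ *dulU* is ON.
Shikimate is absent, so UlmU is active.
Citrulline is present, so CilK is inactive.
Activator UlmU is present, so *kosA* is transcribed.
→ *kosA* is ON.
Norleucine is present, so MorH is inactive.
Homoserine is present, so KulH is inactive.
Required activator MorH is absent, so *dovR* is not transcribed.
So DovR is not produced.
Ornithine is absent, so FenY is inactive.
Required activator FenY is absent, so *cilC* is not transcribed.
So CilC is not produced.
With no repressor bound, *oxaN* is transcribed.
→ *oxaN* is ON.
Malonate is present, so PexG is active.
With repressor PexG bound, *vorX* is not transcribed.
So VorX is not produced.
With no repressor bound, *kepQ* is transcribed.
→ *kepQ* is ON.
Zn²⁺ is absent, so NerX is active.
With repressor NerX bound, *vorS* is not transcribed.
So VorS is not produced.
LutM is produced constitutively and is active.
No repressor is bound and LutM is active, so *rudM* is transcribed.
→ *rudM* is ON.
5 of the 5 genes are transcribed.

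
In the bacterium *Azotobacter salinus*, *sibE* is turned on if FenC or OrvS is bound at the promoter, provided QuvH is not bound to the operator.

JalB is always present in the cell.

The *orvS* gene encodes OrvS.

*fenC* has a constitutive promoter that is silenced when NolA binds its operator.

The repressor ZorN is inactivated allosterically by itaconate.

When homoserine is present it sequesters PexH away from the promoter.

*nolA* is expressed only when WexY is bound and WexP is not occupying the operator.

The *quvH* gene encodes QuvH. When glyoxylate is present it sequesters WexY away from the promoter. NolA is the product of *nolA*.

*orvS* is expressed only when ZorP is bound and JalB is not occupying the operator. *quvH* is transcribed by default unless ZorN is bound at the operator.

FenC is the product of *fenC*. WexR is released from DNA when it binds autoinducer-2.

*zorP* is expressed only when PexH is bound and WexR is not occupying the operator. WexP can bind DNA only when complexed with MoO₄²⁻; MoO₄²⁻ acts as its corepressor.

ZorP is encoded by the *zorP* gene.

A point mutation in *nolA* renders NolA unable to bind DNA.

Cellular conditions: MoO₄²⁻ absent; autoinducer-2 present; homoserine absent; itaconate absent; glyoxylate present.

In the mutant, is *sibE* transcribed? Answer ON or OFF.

NolA is non-functional in this strain, so it has no effect.
With no repressor bound, *fenC* is transcribed.
So FenC is produced and active.
Itaconate is absent, so ZorN is active.
With repressor ZorN bound, *quvH* is not transcribed.
So QuvH is not produced.
JalB is produced constitutively and is active.
Autoinducer-2 is present, so WexR is inactive.
Homoserine is absent, so PexH is active.
No repressor is bound and PexH is active, so *zorP* is transcribed.
So ZorP is produced and active.
With repressor JalB bound, *orvS* is not transcribed.
So OrvS is not produced.
Activator FenC is present, so *sibE* is transcribed.

ON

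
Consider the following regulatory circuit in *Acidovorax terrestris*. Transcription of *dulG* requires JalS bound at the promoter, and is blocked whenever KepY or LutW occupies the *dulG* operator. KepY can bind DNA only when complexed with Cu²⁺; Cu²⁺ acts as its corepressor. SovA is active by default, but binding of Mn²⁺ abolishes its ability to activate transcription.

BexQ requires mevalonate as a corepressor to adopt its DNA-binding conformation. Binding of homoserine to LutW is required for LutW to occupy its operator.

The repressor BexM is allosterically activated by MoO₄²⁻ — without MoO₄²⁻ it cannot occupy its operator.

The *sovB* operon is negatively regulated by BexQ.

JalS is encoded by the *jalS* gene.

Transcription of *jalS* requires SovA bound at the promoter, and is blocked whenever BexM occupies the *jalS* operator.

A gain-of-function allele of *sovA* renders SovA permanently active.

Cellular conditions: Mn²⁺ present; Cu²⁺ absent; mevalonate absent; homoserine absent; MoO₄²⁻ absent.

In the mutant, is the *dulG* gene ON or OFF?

Cu²⁺ is absent, so KepY is inactive.
Homoserine is absent, so LutW is inactive.
SovA is constitutively active in this strain.
MoO₄²⁻ is absent, so BexM is inactive.
No repressor is bound and SovA is active, so *jalS* is transcribed.
So JalS is produced and active.
No repressor is bound and JalS is active, so *dulG* is transcribed.

ON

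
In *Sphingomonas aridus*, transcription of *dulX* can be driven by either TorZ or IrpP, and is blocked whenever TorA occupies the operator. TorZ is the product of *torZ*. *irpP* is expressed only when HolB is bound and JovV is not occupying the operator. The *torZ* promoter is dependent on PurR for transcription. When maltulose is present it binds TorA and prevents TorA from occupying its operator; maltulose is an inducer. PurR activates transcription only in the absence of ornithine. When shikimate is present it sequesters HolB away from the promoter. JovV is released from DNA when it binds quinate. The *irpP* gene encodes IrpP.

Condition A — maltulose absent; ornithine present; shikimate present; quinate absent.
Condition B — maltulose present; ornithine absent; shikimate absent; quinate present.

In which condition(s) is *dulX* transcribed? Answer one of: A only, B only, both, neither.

Condition A:
Maltulose is absent, so TorA is active.
Ornithine is present, so PurR is inactive.
Required activator PurR is absent, so *torZ* is not transcribed.
So TorZ is not produced.
Shikimate is present, so HolB is inactive.
Quinate is absent, so JovV is active.
With repressor JovV bound, *irpP* is not transcribed.
So IrpP is not produced.
With repressor TorA bound, *dulX* is not transcribed.
→ *dulX* is OFF in A.
Condition B:
Maltulose is present, so TorA is inactive.
Ornithine is absent, so PurR is active.
No repressor is bound and PurR is active, so *torZ* is transcribed.
So TorZ is produced and active.
Shikimate is absent, so HolB is active.
Quinate is present, so JovV is inactive.
No repressor is bound and HolB is active, so *irpP* is transcribed.
So IrpP is produced and active.
Activator TorZ is present, so *dulX* is transcribed.
→ *dulX* is ON in B.

B only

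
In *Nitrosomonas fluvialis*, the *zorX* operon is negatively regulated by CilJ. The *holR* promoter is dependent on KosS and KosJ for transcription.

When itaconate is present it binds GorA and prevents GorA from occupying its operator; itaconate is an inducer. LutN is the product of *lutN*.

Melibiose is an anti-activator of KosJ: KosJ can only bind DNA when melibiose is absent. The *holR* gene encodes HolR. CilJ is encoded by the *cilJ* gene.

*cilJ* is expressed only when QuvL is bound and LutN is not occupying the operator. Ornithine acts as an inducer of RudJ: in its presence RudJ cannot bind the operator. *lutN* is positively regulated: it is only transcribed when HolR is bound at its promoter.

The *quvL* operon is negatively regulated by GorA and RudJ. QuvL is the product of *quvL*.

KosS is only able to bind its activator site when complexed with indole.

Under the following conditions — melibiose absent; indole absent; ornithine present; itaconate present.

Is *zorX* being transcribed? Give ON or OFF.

OFF

Indole is absent, so KosS is inactive.
Melibiose is absent, so KosJ is active.
Required activator KosS is absent, so *holR* is not transcribed.
So HolR is not produced.
Required activator HolR is absent, so *lutN* is not transcribed.
So LutN is not produced.
Itaconate is present, so GorA is inactive.
Ornithine is present, so RudJ is inactive.
With no repressor bound, *quvL* is transcribed.
So QuvL is produced and active.
No repressor is bound and QuvL is active, so *cilJ* is transcribed.
So CilJ is produced and active.
With repressor CilJ bound, *zorX* is not transcribed.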